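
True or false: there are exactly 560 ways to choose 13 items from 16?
True

Explanation: C(16,13) = 560.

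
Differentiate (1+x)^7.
7(1+x)^6

Explanation: Using the power rule: d/dx (1+x)^7 = 7(1+x)^{6}.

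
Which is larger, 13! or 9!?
13!

Explanation: 13!=6,227,020,800, 9!=362,880. 13! > 9!.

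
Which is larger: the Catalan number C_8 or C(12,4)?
C_8 = C(16,8)/(8+1) = 12,870/9 = 1,430; C(12,4) = 495.
Final answer: C_8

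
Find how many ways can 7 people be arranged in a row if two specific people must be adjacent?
1,440

Solution: Treat pair as unit: (7-1)! arrangements × 2 internal orders = 1,440.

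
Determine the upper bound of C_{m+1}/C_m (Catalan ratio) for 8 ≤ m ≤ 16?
11/3
C_{m+1}/C_m = 2(2m+1)/(m+2), which increases with m. Maximum at m = 16: 2·33/18 = 11/3.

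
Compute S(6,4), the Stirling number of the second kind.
Using the Stirling recurrence: S(n,k) = k·S(n-1,k) + S(n-1,k-1)
S(6,4) = 4·S(5,4) + S(5,3)
         = 4·10 + 25
         = 40 + 25
         = 65
Final answer: 65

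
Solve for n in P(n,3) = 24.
4

P(n,3) = n(n−1)(n−2) is increasing in n; n(n−1)(n−2) ≈ (n−1)^3 = 24 gives n ≈ 3.9. Check: P(3,3) = 6, P(4,3) = 24 ✓. So n = 4.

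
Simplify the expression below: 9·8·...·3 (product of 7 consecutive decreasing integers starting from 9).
181,440
This is P(9,7) = 9!/(2)! = 181,440.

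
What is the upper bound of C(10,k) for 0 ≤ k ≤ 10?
252

Maximum at k = 5: C(10,5) = 252.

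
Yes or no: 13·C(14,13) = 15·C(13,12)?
No

Explanation: Absorption identity k·C(n,k) = n·C(n-1,k-1). LHS = 13·14 = 182; RHS = 15·13 = 195.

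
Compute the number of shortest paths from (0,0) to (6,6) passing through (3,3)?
To (3,3): C(6,3)=20. From there: C(6,3)=20. Total: 400.

Answer: 400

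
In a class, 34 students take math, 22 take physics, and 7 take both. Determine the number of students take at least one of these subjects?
49

Reasoning: |A∪B| = |A|+|B|-|A∩B| = 34+22-7 = 49.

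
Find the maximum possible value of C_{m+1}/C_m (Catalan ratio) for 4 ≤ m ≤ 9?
38/11

C_{m+1}/C_m = 2(2m+1)/(m+2), which increases with m. Maximum at m = 9: 2·19/11 = 38/11.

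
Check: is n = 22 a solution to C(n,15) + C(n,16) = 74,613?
No

C(22,15) + C(22,16) = 170,544 + 74,613 = 245,157, which does not equal 74,613.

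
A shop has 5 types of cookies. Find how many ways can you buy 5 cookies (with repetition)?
Stars and bars: C(5+5-1, 5) = C(9, 5) = 126.
Final answer: 126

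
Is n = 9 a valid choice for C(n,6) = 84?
Yes

C(9,6) = 9·8·7·6·5·4/6! = 60,480/720 = 84, which equals 84.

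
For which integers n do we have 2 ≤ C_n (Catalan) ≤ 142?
2, 3, 4, 5, 6

Solution: C_1=1; C_2=2; C_3=5; C_4=14; C_5=42; C_6=132; C_7=429. So valid n = 2, 3, 4, 5, 6.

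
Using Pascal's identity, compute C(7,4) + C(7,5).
C(7,4) + C(7,5) = C(8,5) = 56.
Final answer: 56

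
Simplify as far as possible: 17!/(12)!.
This equals 17×16×...×13 = 742,560.
Final answer: 742,560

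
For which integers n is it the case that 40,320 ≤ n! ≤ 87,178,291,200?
8, 9, 10, 11, 12, 13, 14

Explanation: n! is strictly increasing; 8! = 40,320 and 14! = 87,178,291,200, so valid n = 8, 9, 10, 11, 12, 13, 14.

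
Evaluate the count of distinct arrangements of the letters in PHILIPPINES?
1,108,800

Solution: Word has 11 letters (P=3, H=1, I=3, L=1, N=1, E=1, S=1). Arrangements: 11!/Π(k!) = 1,108,800.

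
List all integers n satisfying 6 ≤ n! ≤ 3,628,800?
3, 4, 5, 6, 7, 8, 9, 10

Working:
n! is strictly increasing; 3! = 6 and 10! = 3,628,800, so valid n = 3, 4, 5, 6, 7, 8, 9, 10.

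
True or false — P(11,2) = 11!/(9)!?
Permutation formula P(n,k) = n!/(n-k)!: 11!/9! = 39,916,800/362,880 = 110 = P(11,2). The statement holds.
Final answer: True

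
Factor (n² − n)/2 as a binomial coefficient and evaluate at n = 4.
C(n,2); C(4,2) = 6

Working:
(n² − n)/2 = n(n−1)/2 = C(n,2). At n = 4: C(4,2) = 6.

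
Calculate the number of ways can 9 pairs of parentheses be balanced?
Using the Catalan number formula: C_n = C(2n, n) / (n+1)
C_9 = C(18, 9) / (9+1)
     = 48620 / 10
     = 4,862
Final answer: 4,862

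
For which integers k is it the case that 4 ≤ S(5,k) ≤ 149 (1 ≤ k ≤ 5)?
S(5,1)=1; S(5,2)=15; S(5,3)=25; S(5,4)=10; S(5,5)=1. So valid k = 2, 3, 4.

Answer: 2, 3, 4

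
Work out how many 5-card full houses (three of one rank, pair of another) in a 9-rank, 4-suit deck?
1,728
Triple rank: 9. Triple suits: C(4,3)=4. Pair rank: 8. Pair suits: C(4,2)=6. Total: 1,728.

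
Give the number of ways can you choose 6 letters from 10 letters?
210

Reasoning: C(10,6) = 10! / (6! × (10-6)!)
         = 10! / (6! × 4!)
         = 210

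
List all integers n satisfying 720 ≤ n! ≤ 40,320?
n! is strictly increasing; 6! = 720 and 8! = 40,320, so valid n = 6, 7, 8.
Final answer: 6, 7, 8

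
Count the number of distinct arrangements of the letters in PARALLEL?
3,360
Word has 8 letters (P=1, A=2, R=1, L=3, E=1). Arrangements: 8!/Π(k!) = 3,360.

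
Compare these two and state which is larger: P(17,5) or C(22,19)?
P(17,5)

Working:
P(17,5)=742,560, C(22,19)=1,540.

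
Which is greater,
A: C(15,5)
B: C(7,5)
A

Working:
A=C(15,5)=3,003, B=C(7,5)=21.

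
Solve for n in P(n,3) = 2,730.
P(n,3) = n(n−1)(n−2) is increasing in n; n(n−1)(n−2) ≈ (n−1)^3 = 2,730 gives n ≈ 15.0. Check: P(13,3) = 1,716, P(14,3) = 2,184, P(15,3) = 2,730 ✓. So n = 15.

Answer: 15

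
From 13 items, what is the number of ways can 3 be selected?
286

Working:
C(13,3) = 13! / (3! × (13-3)!)
         = 13! / (3! × 10!)
         = 286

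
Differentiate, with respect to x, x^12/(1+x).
(12x^11(1+x) - x^12)/(1+x)²

Quotient rule: [12x^{11}(1+x) - x^12]/(1+x)².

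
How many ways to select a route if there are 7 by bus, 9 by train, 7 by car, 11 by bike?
34

Working:
By the addition principle: 7 + 9 + 7 + 11 = 34.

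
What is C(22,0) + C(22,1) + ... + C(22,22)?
4,194,304

Explanation: Sum of binomial coefficients = 2^22 = 4,194,304.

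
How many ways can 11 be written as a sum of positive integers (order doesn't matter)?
56

Working:
Pentagonal recurrence p(n) = p(n−1) + p(n−2) − p(n−5) − p(n−7) + …: p(11) = p(10) + p(9) − p(6) − p(4) = 42 + 30 − 11 − 5 = 56.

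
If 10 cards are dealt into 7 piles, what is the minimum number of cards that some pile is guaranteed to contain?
2

Solution: Pigeonhole: ⌈10/7⌉ = 2.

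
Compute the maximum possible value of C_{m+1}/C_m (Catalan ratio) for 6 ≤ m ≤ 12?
C_{m+1}/C_m = 2(2m+1)/(m+2), which increases with m. Maximum at m = 12: 2·25/14 = 25/7.
Final answer: 25/7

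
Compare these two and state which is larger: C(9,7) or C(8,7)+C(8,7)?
C(9,7)=36; C(8,7)+C(8,7)=8+8=16.

Answer: C(9,7)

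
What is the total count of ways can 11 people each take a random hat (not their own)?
14,684,570

Reasoning: Using D(n) = (n-1)[D(n-1) + D(n-2)]:
D(11) = (11-1) × [D(10) + D(9)]
      = 10 × [1334961 + 133496]
      = 10 × 1468457
      = 14,684,570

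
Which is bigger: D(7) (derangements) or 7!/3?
D(7) = (7-1)·[D(6) + D(5)] = 6·[265 + 44] = 1,854; 7!/3 = 5,040/3 = 1,680.

Answer: D(7)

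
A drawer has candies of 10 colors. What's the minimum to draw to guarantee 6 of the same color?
51
Worst case: 5 of each = 50. One more: 51.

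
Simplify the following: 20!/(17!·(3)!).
1,140

This is C(20,17) = 1,140.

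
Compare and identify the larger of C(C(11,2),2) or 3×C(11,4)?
C(C(11,2),2)

Reasoning: C(C(11,2),2)=1,485, 3×C(11,4)=990.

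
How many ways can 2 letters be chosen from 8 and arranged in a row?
56

Solution: P(8,2) = 8!/(8-2)! = 56.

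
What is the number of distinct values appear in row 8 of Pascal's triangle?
5

Explanation: Row 8 has entries C(8,0)..C(8,8); by symmetry C(8,k)=C(8,8-k), giving 5 distinct values.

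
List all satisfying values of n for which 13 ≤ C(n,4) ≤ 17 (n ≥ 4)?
6

Explanation: C(5,4)=5; C(6,4)=15; C(7,4)=35. So valid n = 6.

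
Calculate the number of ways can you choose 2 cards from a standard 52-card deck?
1,326

Solution: C(52,2) = 1,326.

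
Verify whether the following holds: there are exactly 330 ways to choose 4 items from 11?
True

Explanation: C(11,4) = 330.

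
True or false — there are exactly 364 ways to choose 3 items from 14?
True

Reasoning: C(14,3) = 364.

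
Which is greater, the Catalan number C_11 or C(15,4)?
C_11

C_11 = C(22,11)/(11+1) = 705,432/12 = 58,786; C(15,4) = 1,365.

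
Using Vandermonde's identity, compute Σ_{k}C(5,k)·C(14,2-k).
171

Solution: = C(5+14,2) = C(19,2) = 171.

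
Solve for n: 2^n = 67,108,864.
67,108,864 = 1,024 × 1,024 × 64 = 2^10 × 2^10 × 2^6 = 2^26, so n = 26.

Answer: 26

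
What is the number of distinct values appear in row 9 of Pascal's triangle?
5
Row 9 has entries C(9,0)..C(9,9); by symmetry C(9,k)=C(9,9-k), giving 5 distinct values.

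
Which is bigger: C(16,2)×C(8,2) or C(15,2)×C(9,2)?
C(16,2)×C(8,2)=3,360, C(15,2)×C(9,2)=3,780.

Answer: C(15,2)×C(9,2)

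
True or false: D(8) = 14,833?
True

Derangements of 8 elements: D(8) = (8-1)·[D(7) + D(6)] = 7·[1,854 + 265] = 14,833.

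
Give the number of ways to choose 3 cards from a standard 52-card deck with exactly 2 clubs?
13 clubs and 39 non-clubs: C(13,2) × C(39,1) = 78 × 39 = 3,042.
Final answer: 3,042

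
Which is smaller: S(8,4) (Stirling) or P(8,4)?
P(8,4)

Solution: S(8,4) = 4·S(7,4) + S(7,3) = 4·350 + 301 = 1,701; P(8,4) = 1,680.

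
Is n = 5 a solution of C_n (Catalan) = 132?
C_5 = C(10,5)/(5+1) = 252/6 = 42, which does not equal 132.

Answer: No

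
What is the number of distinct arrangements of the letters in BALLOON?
1,260

Reasoning: Word has 7 letters (B=1, A=1, L=2, O=2, N=1). Arrangements: 7!/Π(k!) = 1,260.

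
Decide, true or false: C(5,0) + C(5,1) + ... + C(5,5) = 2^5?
Binomial theorem with x = y = 1: Σ C(5,i) = (1+1)^5 = 2^5 = 32. The statement holds.

Answer: True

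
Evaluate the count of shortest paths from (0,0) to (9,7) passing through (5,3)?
3,920

To (5,3): C(8,5)=56. From there: C(8,4)=70. Total: 3,920.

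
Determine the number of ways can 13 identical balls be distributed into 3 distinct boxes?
105
C(13+3-1, 3-1) = C(15, 2) = 105.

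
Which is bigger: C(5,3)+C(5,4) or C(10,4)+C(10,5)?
First=15, Second=462.

Answer: C(10,4)+C(10,5)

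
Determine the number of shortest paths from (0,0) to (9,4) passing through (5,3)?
280

To (5,3): C(8,5)=56. From there: C(5,4)=5. Total: 280.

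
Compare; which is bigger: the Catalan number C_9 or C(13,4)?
C_9

Reasoning: C_9 = C(18,9)/(9+1) = 48,620/10 = 4,862; C(13,4) = 715.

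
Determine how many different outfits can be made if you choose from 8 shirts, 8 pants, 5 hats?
320

Reasoning: By the multiplication principle: 8 × 8 × 5 = 320.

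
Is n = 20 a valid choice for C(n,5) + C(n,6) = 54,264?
Yes

Working:
C(20,5) + C(20,6) = 15,504 + 38,760 = 54,264, which equals 54,264.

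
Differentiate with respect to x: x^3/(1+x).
Quotient rule: [3x^{2}(1+x) - x^3]/(1+x)².
Final answer: (3x^2(1+x) - x^3)/(1+x)²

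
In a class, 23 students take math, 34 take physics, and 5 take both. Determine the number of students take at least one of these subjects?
52

Explanation: |A∪B| = |A|+|B|-|A∩B| = 23+34-5 = 52.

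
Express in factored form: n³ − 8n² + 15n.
n³ − 8n² + 15n = n(n² − 8n + 15) = n(n − 3)(n − 5).
Final answer: n(n − 3)(n − 5)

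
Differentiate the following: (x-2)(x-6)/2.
d/dx[(x-2)(x-6)] = (x-6) + (x-2) = 2x - 8. Dividing by 2 gives (2x - 8)/2.
Final answer: (2x - 8)/2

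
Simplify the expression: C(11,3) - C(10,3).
45

Explanation: C(11,3) - C(10,3) = C(10,2) = 45.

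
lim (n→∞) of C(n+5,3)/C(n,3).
1

Solution: Both numerator and denominator grow as n^3/3! for large n, so the ratio → 1.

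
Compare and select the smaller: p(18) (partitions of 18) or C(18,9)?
p(18)
Pentagonal recurrence p(n) = p(n−1) + p(n−2) − p(n−5) − p(n−7) + …: p(18) = p(17) + p(16) − p(13) − p(11) + p(6) + p(3) = 297 + 231 − 101 − 56 + 11 + 3 = 385; C(18,9) = 48,620.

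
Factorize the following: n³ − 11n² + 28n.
n(n − 4)(n − 7)

Working:
n³ − 11n² + 28n = n(n² − 11n + 28) = n(n − 4)(n − 7).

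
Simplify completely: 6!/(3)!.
120

This equals 6×5×4 = 120.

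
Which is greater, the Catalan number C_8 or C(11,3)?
C_8
C_8 = C(16,8)/(8+1) = 12,870/9 = 1,430; C(11,3) = 165.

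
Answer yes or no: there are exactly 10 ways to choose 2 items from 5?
C(5,2) = 10.

Answer: Yes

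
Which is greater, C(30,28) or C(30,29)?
C(30,28)

Explanation: C(30,28)=435, C(30,29)=30.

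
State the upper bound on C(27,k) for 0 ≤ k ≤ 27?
Maximum at k = 13 or k = 14: C(27,13) = 20,058,300.
Final answer: 20,058,300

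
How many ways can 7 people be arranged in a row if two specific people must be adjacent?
Treat pair as unit: (7-1)! arrangements × 2 internal orders = 1,440.
Final answer: 1,440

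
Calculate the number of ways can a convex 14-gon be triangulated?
Using the Catalan number formula: C_n = C(2n, n) / (n+1)
C_12 = C(24, 12) / (12+1)
     = 2704156 / 13
     = 208,012
Final answer: 208,012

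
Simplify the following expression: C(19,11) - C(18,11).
43,758
C(19,11) - C(18,11) = C(18,10) = 43,758.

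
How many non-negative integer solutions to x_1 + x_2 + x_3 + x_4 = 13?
560

Solution: C(13+4-1, 4-1) = 560.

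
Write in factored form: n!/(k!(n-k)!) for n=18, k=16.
C(18,16) = 153

Working:
This is the binomial coefficient C(18,16) = 153.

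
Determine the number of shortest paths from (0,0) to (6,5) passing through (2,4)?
To (2,4): C(6,2)=15. From there: C(5,4)=5. Total: 75.
Final answer: 75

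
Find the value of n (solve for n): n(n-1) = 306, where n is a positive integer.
n² − n − 306 = 0, so n = (1 ± √(1 + 4·306))/2 = (1 ± √1,225)/2 = (1 ± 35)/2, i.e. n = 18 or n = -17. Taking the positive root, n = 18 (check: 18×17 = 306).

Answer: 18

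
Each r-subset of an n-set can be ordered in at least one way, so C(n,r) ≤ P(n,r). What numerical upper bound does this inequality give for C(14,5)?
240,240
P(14,5) = 14·13·12·11·10 = 240,240, so C(14,5) ≤ 240,240. (The bound is loose by a factor of 5! = 120: C(14,5) = 240,240/120 = 2,002.)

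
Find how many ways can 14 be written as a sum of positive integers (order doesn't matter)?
135

Reasoning: Pentagonal recurrence p(n) = p(n−1) + p(n−2) − p(n−5) − p(n−7) + …: p(14) = p(13) + p(12) − p(9) − p(7) + p(2) = 101 + 77 − 30 − 15 + 2 = 135.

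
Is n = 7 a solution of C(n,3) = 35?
C(7,3) = 7·6·5/3! = 210/6 = 35, which equals 35.
Final answer: Yes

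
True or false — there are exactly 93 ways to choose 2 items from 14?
C(14,2) = 91 ≠ 93.

Answer: False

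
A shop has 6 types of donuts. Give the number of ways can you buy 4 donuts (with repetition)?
Stars and bars: C(4+6-1, 4) = C(9, 4) = 126.
Final answer: 126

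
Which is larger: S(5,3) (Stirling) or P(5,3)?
P(5,3)

Solution: S(5,3) = 3·S(4,3) + S(4,2) = 3·6 + 7 = 25; P(5,3) = 60.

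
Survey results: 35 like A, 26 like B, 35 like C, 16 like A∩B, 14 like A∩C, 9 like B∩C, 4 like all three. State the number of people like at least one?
61
|A∪B∪C| = 35+26+35-16-14-9+4 = 61.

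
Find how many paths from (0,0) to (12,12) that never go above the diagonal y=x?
Counted by the Catalan number C_12: C_12 = C(24,12)/(12+1) = 2,704,156/13 = 208,012.
Final answer: 208,012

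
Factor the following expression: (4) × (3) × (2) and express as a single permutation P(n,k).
Product of 3 consecutive descending integers starting at 4: P(4,3) = 4!/1! = 24.
Final answer: P(4,3) = 4!/(1)!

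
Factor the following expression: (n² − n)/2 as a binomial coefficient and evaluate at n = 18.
C(n,2); C(18,2) = 153

Working:
(n² − n)/2 = n(n−1)/2 = C(n,2). At n = 18: C(18,2) = 153.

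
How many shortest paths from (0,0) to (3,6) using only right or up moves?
84

Solution: Choose 3 rights from 9 moves: C(9,3) = 84.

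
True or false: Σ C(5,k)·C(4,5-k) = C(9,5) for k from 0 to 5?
True

Working:
Vandermonde's identity gives C(9,5) = 126; RHS C(9,5) = 126.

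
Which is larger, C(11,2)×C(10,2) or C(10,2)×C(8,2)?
C(11,2)×C(10,2)

Working:
C(11,2)×C(10,2)=2,475, C(10,2)×C(8,2)=1,260.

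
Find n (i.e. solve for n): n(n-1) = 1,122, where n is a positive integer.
34
n² − n − 1,122 = 0, so n = (1 ± √(1 + 4·1,122))/2 = (1 ± √4,489)/2 = (1 ± 67)/2, i.e. n = 34 or n = -33. Taking the positive root, n = 34 (check: 34×33 = 1,122).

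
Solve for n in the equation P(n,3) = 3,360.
16
P(n,3) = n(n−1)(n−2) is increasing in n; n(n−1)(n−2) ≈ (n−1)^3 = 3,360 gives n ≈ 16.0. Check: P(14,3) = 2,184, P(15,3) = 2,730, P(16,3) = 3,360 ✓. So n = 16.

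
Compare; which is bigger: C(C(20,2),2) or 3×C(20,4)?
C(C(20,2),2)=17,955, 3×C(20,4)=14,535.
Final answer: C(C(20,2),2)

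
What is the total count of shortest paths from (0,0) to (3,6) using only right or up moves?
84

Solution: Choose 3 rights from 9 moves: C(9,3) = 84.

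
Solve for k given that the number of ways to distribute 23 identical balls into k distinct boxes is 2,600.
4
Stars and bars: the count is C(23+k−1, k−1), increasing in k. k=2: C(24,1) = 24, k=3: C(25,2) = 300, k=4: C(26,3) = 2,600 ✓. So k = 4.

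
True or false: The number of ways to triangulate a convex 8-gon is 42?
False

Explanation: Triangulations of a convex 8-gon are counted by the Catalan number C_6: C_6 = C(12,6)/(6+1) = 924/7 = 132.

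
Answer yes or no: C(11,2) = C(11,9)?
Symmetry C(n,k) = C(n,n-k): C(11,2) = 55 and C(11,9) = 55. Both sides agree, so the statement holds.

Answer: Yes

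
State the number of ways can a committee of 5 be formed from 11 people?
462

Reasoning: C(11,5) = 11! / (5! × (11-5)!)
         = 11! / (5! × 6!)
         = 462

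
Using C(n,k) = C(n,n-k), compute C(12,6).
924

Working:
C(12,6) = C(12,6) = 924.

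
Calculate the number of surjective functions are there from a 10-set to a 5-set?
5,103,000
Onto functions = 5! × S(10,5)
First compute S(10,5) via recurrence:
Using the Stirling recurrence: S(n,k) = k·S(n-1,k) + S(n-1,k-1)
S(10,5) = 5·S(9,5) + S(9,4)
         = 5·6951 + 7770
         = 34755 + 7770
         = 42,525
Then: 120 × 42525 = 5,103,000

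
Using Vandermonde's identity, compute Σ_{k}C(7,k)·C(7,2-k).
91

Reasoning: = C(7+7,2) = C(14,2) = 91.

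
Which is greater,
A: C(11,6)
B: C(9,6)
A

Working:
A=C(11,6)=462, B=C(9,6)=84.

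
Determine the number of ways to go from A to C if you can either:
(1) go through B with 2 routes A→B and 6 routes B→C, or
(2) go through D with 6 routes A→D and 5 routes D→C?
42

Explanation: Route via B: 2×6=12. Route via D: 6×5=30. Total: 42.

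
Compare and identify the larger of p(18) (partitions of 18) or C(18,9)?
C(18,9)

Solution: Pentagonal recurrence p(n) = p(n−1) + p(n−2) − p(n−5) − p(n−7) + …: p(18) = p(17) + p(16) − p(13) − p(11) + p(6) + p(3) = 297 + 231 − 101 − 56 + 11 + 3 = 385; C(18,9) = 48,620.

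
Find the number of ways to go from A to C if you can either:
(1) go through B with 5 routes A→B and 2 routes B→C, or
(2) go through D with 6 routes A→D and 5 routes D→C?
Route via B: 5×2=10. Route via D: 6×5=30. Total: 40.

Answer: 40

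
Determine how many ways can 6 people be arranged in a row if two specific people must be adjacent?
Treat pair as unit: (6-1)! arrangements × 2 internal orders = 240.
Final answer: 240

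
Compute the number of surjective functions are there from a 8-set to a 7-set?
141,120
Onto functions = 7! × S(8,7)
First compute S(8,7) via recurrence:
Using the Stirling recurrence: S(n,k) = k·S(n-1,k) + S(n-1,k-1)
S(8,7) = 7·S(7,7) + S(7,6)
         = 7·1 + 21
         = 7 + 21
         = 28
Then: 5040 × 28 = 141,120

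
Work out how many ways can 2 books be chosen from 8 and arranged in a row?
56

Reasoning: P(8,2) = 8!/(8-2)! = 56.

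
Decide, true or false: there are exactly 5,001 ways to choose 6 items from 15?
False

C(15,6) = 5,005 ≠ 5001.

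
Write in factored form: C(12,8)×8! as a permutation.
P(12,8)

Explanation: C(12,8)×8! = [12!/(8!(4)!)]×8! = 12!/(4)! = P(12,8) = 19,958,400.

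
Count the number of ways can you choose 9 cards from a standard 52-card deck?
C(52,9) = 3,679,075,400.

Answer: 3,679,075,400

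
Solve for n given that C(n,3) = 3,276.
28

Working:
C(n,3) = n(n−1)(n−2)/3! is increasing in n, and n(n−1)(n−2) = 3!·3,276 = 19,656 ≈ (n−1)^3 gives n ≈ 28.0. Check: C(26,3) = 2,600, C(27,3) = 2,925, C(28,3) = 3,276 ✓. So n = 28.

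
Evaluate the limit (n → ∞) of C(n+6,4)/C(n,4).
1

Solution: Both numerator and denominator grow as n^4/4! for large n, so the ratio → 1.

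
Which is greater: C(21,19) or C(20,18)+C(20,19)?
By Pascal's identity: C(21,19) = C(20,18)+C(20,19) = 210. Equal.
Final answer: Equal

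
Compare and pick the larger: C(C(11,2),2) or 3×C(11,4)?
C(C(11,2),2)
C(C(11,2),2)=1,485, 3×C(11,4)=990.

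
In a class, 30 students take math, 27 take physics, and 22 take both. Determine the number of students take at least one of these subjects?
|A∪B| = |A|+|B|-|A∩B| = 30+27-22 = 35.

Answer: 35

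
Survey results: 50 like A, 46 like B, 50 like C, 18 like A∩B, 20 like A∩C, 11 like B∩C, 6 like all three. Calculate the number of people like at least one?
103

Working:
|A∪B∪C| = 50+46+50-18-20-11+6 = 103.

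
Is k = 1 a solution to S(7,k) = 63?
S(7,1) = 1·S(6,1) + S(6,0) = 1·1 + 0 = 1, which does not equal 63.

Answer: No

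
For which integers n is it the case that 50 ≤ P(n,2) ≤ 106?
P(7,2)=42; P(8,2)=56; P(9,2)=72; P(10,2)=90; P(11,2)=110. So valid n = 8, 9, 10.
Final answer: 8, 9, 10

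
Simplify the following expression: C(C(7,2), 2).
C(7,2) = 21, then C(21, 2) = 210.

Answer: 210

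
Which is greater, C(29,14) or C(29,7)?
C(29,14)=77,558,760, C(29,7)=1,560,780.

Answer: C(29,14)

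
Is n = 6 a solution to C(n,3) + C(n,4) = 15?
No

Reasoning: C(6,3) + C(6,4) = 20 + 15 = 35, which does not equal 15.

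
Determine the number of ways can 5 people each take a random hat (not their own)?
44

Using D(n) = (n-1)[D(n-1) + D(n-2)]:
D(5) = (5-1) × [D(4) + D(3)]
      = 4 × [9 + 2]
      = 4 × 11
      = 44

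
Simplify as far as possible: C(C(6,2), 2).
105

Reasoning: C(6,2) = 15, then C(15, 2) = 105.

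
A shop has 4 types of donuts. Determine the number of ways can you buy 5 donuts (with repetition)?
56

Explanation: Stars and bars: C(5+4-1, 5) = C(8, 5) = 56.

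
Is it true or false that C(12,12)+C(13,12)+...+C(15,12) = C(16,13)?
True
Hockey stick identity gives Σ = C(16,13) = 560; RHS C(16,13) = 560.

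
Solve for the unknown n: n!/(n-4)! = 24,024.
14

Solution: n!/(n-4)! = n×(n-1)×(n-2)×(n-3), a product of 4 consecutive integers ≈ (n−1.5)^4. 24,024^(1/4) + 1.5 ≈ 13.9; check n = 14: 14×13×12×11 = 24,024 ✓. So n = 14.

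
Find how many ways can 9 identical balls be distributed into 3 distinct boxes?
55

Reasoning: C(9+3-1, 3-1) = C(11, 2) = 55.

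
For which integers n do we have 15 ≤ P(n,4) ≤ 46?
P(3,4)=0; P(4,4)=24; P(5,4)=120. So valid n = 4.

Answer: 4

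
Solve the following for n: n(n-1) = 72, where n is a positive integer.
9

n² − n − 72 = 0, so n = (1 ± √(1 + 4·72))/2 = (1 ± √289)/2 = (1 ± 17)/2, i.e. n = 9 or n = -8. Taking the positive root, n = 9 (check: 9×8 = 72).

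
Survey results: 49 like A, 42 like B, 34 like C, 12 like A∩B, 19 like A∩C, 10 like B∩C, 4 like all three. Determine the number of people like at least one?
88

Working:
|A∪B∪C| = 49+42+34-12-19-10+4 = 88.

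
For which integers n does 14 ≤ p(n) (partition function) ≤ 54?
Tabulating p(n) via p(n) = p(n−1) + p(n−2) − p(n−5) − p(n−7) + …: p(6)=11; p(7)=15; p(8)=22; p(9)=30; p(10)=42; p(11)=56. So valid n = 7, 8, 9, 10.

Answer: 7, 8, 9, 10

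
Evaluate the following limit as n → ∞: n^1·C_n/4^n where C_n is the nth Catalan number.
0

Working:
C_n ~ 4^n/(n^(3/2)√π), so n^1·C_n/4^n ~ n^(1 − 3/2)/√π → 0.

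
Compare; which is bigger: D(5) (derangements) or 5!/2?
5!/2

Explanation: D(5) = (5-1)·[D(4) + D(3)] = 4·[9 + 2] = 44; 5!/2 = 120/2 = 60.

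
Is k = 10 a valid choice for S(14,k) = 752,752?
Yes

Explanation: S(14,10) = 10·S(13,10) + S(13,9) = 10·39,325 + 359,502 = 752,752, which equals 752,752.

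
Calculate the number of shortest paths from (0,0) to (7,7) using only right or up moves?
3,432

Working:
Choose 7 rights from 14 moves: C(14,7) = 3,432.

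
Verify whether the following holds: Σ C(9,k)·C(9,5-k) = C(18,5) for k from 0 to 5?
True

Vandermonde's identity gives C(18,5) = 8,568; RHS C(18,5) = 8,568.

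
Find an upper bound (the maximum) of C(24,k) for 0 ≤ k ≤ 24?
2,704,156

Solution: Maximum at k = 12: C(24,12) = 2,704,156.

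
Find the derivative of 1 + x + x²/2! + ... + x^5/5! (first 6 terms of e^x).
1 + x + x²/2! + ... + x^4/4!

Solution: Differentiating term by term gives the first 5 terms of e^x.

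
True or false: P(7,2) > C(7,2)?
True

P(7,2) = 42 and C(7,2) = 21; P(n,r) = r! × C(n,r) so P > C whenever r ≥ 2.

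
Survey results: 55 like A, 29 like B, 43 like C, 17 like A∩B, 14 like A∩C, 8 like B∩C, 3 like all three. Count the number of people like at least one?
|A∪B∪C| = 55+29+43-17-14-8+3 = 91.

Answer: 91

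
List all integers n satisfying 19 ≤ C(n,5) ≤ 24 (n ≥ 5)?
7
C(6,5)=6; C(7,5)=21; C(8,5)=56. So valid n = 7.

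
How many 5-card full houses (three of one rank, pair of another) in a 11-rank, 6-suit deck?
Triple rank: 11. Triple suits: C(6,3)=20. Pair rank: 10. Pair suits: C(6,2)=15. Total: 33,000.
Final answer: 33,000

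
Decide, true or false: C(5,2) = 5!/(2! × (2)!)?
False

Explanation: The correct denominator is 2!×3!, giving C(5,2) = 10; the stated RHS is 5!/(2!×2!) = 30 ≠ 10, so the statement does not hold.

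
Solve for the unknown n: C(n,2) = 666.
C(n,2) = n(n−1)/2! is increasing in n, and n(n−1) = 2!·666 = 1,332 ≈ (n−0.5)^2 gives n ≈ 37.0. Check: C(35,2) = 595, C(36,2) = 630, C(37,2) = 666 ✓. So n = 37.

Answer: 37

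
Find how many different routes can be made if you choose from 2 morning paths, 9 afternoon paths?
18

Reasoning: By the multiplication principle: 2 × 9 = 18.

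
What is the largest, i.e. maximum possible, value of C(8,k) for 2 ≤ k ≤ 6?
70

Solution: C(8,k) is maximised at the centre of the row: C(8,4) = 70.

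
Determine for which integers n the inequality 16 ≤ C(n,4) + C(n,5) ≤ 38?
6

C(5,4)+C(5,5)=6; C(6,4)+C(6,5)=21; C(7,4)+C(7,5)=56. So valid n = 6.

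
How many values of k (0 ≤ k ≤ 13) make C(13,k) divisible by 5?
2

Explanation: Checking C(13,k) mod 5 for k = 0..13: divisible at k = 4, 9. That's 2 values.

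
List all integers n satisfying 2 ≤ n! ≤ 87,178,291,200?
2, 3, 4, 5, 6, 7, 8, 9, 10, 11, 12, 13, 14
n! is strictly increasing; 2! = 2 and 14! = 87,178,291,200, so valid n = 2, 3, 4, 5, 6, 7, 8, 9, 10, 11, 12, 13, 14.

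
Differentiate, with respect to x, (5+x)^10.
10(5+x)^9

Using the power rule: d/dx (5+x)^10 = 10(5+x)^{9}.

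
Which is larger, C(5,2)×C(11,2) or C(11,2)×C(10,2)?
C(11,2)×C(10,2)
C(5,2)×C(11,2)=550, C(11,2)×C(10,2)=2,475.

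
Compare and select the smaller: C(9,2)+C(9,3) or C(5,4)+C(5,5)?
C(5,4)+C(5,5)

Explanation: First=120, Second=6.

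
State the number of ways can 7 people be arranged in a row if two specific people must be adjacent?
1,440

Reasoning: Treat pair as unit: (7-1)! arrangements × 2 internal orders = 1,440.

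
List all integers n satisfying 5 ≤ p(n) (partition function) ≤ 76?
Tabulating p(n) via p(n) = p(n−1) + p(n−2) − p(n−5) − p(n−7) + …: p(3)=3; p(4)=5; p(5)=7; p(6)=11; p(7)=15; p(8)=22; p(9)=30; p(10)=42; p(11)=56; p(12)=77. So valid n = 4, 5, 6, 7, 8, 9, 10, 11.

Answer: 4, 5, 6, 7, 8, 9, 10, 11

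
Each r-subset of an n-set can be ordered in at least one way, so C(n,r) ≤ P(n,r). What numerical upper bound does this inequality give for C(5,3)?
P(5,3) = 5·4·3 = 60, so C(5,3) ≤ 60. (The bound is loose by a factor of 3! = 6: C(5,3) = 60/6 = 10.)

Answer: 60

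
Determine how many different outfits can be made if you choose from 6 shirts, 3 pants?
18

By the multiplication principle: 6 × 3 = 18.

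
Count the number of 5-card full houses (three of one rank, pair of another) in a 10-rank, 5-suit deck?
Triple rank: 10. Triple suits: C(5,3)=10. Pair rank: 9. Pair suits: C(5,2)=10. Total: 9,000.

Answer: 9,000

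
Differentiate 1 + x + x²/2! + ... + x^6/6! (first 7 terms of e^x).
1 + x + x²/2! + ... + x^5/5!
Differentiating term by term gives the first 6 terms of e^x.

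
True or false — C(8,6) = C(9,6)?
False

LHS = C(8,6) = 28; RHS = C(9,6) = 84. 28 ≠ 84, so the statement does not hold.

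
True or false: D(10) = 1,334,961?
True

Reasoning: Derangements of 10 elements: D(10) = (10-1)·[D(9) + D(8)] = 9·[133,496 + 14,833] = 1,334,961.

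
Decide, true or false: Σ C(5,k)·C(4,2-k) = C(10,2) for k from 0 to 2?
Vandermonde's identity gives C(9,2) = 36; RHS C(10,2) = 45.

Answer: False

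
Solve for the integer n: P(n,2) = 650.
P(n,2) = n(n−1) is increasing in n; n(n−1) ≈ (n−0.5)^2 = 650 gives n ≈ 26.0. Check: P(24,2) = 552, P(25,2) = 600, P(26,2) = 650 ✓. So n = 26.
Final answer: 26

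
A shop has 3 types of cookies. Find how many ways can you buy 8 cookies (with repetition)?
Stars and bars: C(8+3-1, 8) = C(10, 8) = 45.
Final answer: 45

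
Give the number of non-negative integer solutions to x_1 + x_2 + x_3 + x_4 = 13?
560

Working:
C(13+4-1, 4-1) = 560.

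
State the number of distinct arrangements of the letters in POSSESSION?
Word has 10 letters (P=1, O=2, S=4, E=1, I=1, N=1). Arrangements: 10!/Π(k!) = 75,600.

Answer: 75,600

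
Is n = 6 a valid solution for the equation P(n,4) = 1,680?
No

P(6,4) = 6·5·4·3 = 360, which does not equal 1,680.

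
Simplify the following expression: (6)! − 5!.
600
(6)! − 5! = (6)·5! − 5! = (6−1)·5! = 5·5! = 600.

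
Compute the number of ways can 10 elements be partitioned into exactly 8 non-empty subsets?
750

Working:
This equals S(10,8), the Stirling number of the 2nd kind.
Using the Stirling recurrence: S(n,k) = k·S(n-1,k) + S(n-1,k-1)
S(10,8) = 8·S(9,8) + S(9,7)
         = 8·36 + 462
         = 288 + 462
         = 750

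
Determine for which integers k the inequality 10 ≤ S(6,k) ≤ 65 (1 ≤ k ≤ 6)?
2, 4, 5
S(6,1)=1; S(6,2)=31; S(6,3)=90; S(6,4)=65; S(6,5)=15; S(6,6)=1. So valid k = 2, 4, 5.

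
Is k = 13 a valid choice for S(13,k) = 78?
No

Working:
S(13,13) = 13·S(12,13) + S(12,12) = 13·0 + 1 = 1, which does not equal 78.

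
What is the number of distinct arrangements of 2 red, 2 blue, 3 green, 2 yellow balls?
7,560

Multinomial: 9!/(2! × 2! × 3! × 2!) = 7,560.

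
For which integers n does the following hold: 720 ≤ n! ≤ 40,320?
6, 7, 8

Working:
n! is strictly increasing; 6! = 720 and 8! = 40,320, so valid n = 6, 7, 8.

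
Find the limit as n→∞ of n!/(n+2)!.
0

Solution: n!/(n+2)! = 1/[(n+1)(n+2)] → 0 as n → ∞.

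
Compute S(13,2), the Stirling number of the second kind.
4,095

Reasoning: Using the Stirling recurrence: S(n,k) = k·S(n-1,k) + S(n-1,k-1)
S(13,2) = 2·S(12,2) + S(12,1)
         = 2·2047 + 1
         = 4094 + 1
         = 4,095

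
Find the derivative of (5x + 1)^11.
55(5x + 1)^10

Working:
Chain rule: 11(5x+1)^{10} × 5 = 55(5x+1)^{10}.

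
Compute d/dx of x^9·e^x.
(9x^8 + x^9)e^x

Solution: Product rule: d/dx[x^9]·e^x + x^9·d/dx[e^x] = 9x^{8}e^x + x^9e^x.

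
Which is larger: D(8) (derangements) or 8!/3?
D(8)

Solution: D(8) = (8-1)·[D(7) + D(6)] = 7·[1,854 + 265] = 14,833; 8!/3 = 40,320/3 = 13,440.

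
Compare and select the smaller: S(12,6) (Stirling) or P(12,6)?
P(12,6)

Solution: S(12,6) = 6·S(11,6) + S(11,5) = 6·179,487 + 246,730 = 1,323,652; P(12,6) = 665,280.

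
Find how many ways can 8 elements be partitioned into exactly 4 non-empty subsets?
1,701

Explanation: This equals S(8,4), the Stirling number of the 2nd kind.
Using the Stirling recurrence: S(n,k) = k·S(n-1,k) + S(n-1,k-1)
S(8,4) = 4·S(7,4) + S(7,3)
         = 4·350 + 301
         = 1400 + 301
         = 1,701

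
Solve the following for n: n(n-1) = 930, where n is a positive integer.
31

n² − n − 930 = 0, so n = (1 ± √(1 + 4·930))/2 = (1 ± √3,721)/2 = (1 ± 61)/2, i.e. n = 31 or n = -30. Taking the positive root, n = 31 (check: 31×30 = 930).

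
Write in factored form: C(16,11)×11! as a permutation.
P(16,11)

C(16,11)×11! = [16!/(11!(5)!)]×11! = 16!/(5)! = P(16,11) = 174,356,582,400.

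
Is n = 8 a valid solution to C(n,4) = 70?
Yes
C(8,4) = 8·7·6·5/4! = 1,680/24 = 70, which equals 70.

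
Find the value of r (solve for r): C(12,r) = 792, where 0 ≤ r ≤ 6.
C(12,r) is increasing for 0 ≤ r ≤ 6. Stepping up (C(12,r+1) = C(12,r)·(12−r)/(r+1)): C(12,1) = 12, C(12,2) = 66, C(12,3) = 220, C(12,4) = 495, C(12,5) = 792 ✓. So r = 5.
Final answer: 5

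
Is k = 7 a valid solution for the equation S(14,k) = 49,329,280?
Yes

Solution: S(14,7) = 7·S(13,7) + S(13,6) = 7·5,715,424 + 9,321,312 = 49,329,280, which equals 49,329,280.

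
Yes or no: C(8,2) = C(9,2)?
No

LHS = C(8,2) = 28; RHS = C(9,2) = 36. 28 ≠ 36, so the statement does not hold.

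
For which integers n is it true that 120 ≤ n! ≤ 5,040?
5, 6, 7

n! is strictly increasing; 5! = 120 and 7! = 5,040, so valid n = 5, 6, 7.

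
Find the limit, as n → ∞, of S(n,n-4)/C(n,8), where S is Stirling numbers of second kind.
105

Working:
The leading term of S(n,n-4) as a polynomial in n is (7)!!·C(n,8), so the ratio → (7)!! = 105.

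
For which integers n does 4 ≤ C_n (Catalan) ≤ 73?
3, 4, 5
C_2=2; C_3=5; C_4=14; C_5=42; C_6=132. So valid n = 3, 4, 5.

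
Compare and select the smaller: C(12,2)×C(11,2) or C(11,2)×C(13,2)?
C(12,2)×C(11,2)

C(12,2)×C(11,2)=3,630, C(11,2)×C(13,2)=4,290.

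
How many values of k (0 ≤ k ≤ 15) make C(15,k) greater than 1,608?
Row 15 is unimodal and symmetric about k=15/2. C(15,4)=1,365 ≤ 1,608; C(15,5)=3,003 > 1,608; by symmetry C(15,k) > 1,608 for k = 5..10. That's 10 - 5 + 1 = 6 values.

Answer: 6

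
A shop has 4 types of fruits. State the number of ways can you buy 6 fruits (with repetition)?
84

Working:
Stars and bars: C(6+4-1, 6) = C(9, 6) = 84.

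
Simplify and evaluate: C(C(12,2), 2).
2,145
C(12,2) = 66, then C(66, 2) = 2,145.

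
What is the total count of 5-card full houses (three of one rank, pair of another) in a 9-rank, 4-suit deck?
1,728

Reasoning: Triple rank: 9. Triple suits: C(4,3)=4. Pair rank: 8. Pair suits: C(4,2)=6. Total: 1,728.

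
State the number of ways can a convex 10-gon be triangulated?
1,430

Explanation: Using the Catalan number formula: C_n = C(2n, n) / (n+1)
C_8 = C(16, 8) / (8+1)
     = 12870 / 9
     = 1,430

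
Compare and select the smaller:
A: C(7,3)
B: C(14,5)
A

Reasoning: A=C(7,3)=35, B=C(14,5)=2,002.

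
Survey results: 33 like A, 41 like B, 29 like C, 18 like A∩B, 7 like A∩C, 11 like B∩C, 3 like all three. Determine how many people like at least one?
70

Explanation: |A∪B∪C| = 33+41+29-18-7-11+3 = 70.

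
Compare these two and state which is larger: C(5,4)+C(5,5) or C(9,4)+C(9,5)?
C(9,4)+C(9,5)
First=6, Second=252.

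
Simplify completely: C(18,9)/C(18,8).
10/9
C(n,k+1)/C(n,k) = (n−k)/(k+1). Here (18−8)/(8+1) = 10/9 = 10/9.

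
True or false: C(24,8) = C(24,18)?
False

Reasoning: C(24,8) = 735,471 but C(24,18) = 134,596; symmetry gives C(24,8) = C(24,16), not C(24,18).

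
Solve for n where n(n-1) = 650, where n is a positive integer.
n² − n − 650 = 0, so n = (1 ± √(1 + 4·650))/2 = (1 ± √2,601)/2 = (1 ± 51)/2, i.e. n = 26 or n = -25. Taking the positive root, n = 26 (check: 26×25 = 650).

Answer: 26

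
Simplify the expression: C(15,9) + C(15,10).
8,008

Working:
By Pascal's identity: C(16,10) = 8,008.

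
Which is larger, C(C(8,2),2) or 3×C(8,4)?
C(C(8,2),2)

Explanation: C(C(8,2),2)=378, 3×C(8,4)=210.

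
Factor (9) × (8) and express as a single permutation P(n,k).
P(9,2) = 9!/(7)!

Working:
Product of 2 consecutive descending integers starting at 9: P(9,2) = 9!/7! = 72.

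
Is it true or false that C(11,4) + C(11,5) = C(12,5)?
True
Pascal's identity: LHS = 330 + 462 = 792; RHS = C(12,5) = 792. Both sides agree, so the statement holds.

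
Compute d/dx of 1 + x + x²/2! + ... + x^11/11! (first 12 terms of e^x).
1 + x + x²/2! + ... + x^10/10!

Working:
Differentiating term by term gives the first 11 terms of e^x.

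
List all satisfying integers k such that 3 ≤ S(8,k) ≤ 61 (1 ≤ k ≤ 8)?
7

Solution: S(8,1)=1; S(8,2)=127; S(8,3)=966; S(8,4)=1,701; S(8,5)=1,050; S(8,6)=266; S(8,7)=28; S(8,8)=1. So valid k = 7.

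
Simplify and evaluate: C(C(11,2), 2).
1,485

Explanation: C(11,2) = 55, then C(55, 2) = 1,485.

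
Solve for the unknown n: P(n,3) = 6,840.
20

Working:
P(n,3) = n(n−1)(n−2) is increasing in n; n(n−1)(n−2) ≈ (n−1)^3 = 6,840 gives n ≈ 20.0. Check: P(18,3) = 4,896, P(19,3) = 5,814, P(20,3) = 6,840 ✓. So n = 20.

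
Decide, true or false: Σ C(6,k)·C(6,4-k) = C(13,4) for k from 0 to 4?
Vandermonde's identity gives C(12,4) = 495; RHS C(13,4) = 715.
Final answer: False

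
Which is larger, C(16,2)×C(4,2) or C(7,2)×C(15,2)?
C(7,2)×C(15,2)

Working:
C(16,2)×C(4,2)=720, C(7,2)×C(15,2)=2,205.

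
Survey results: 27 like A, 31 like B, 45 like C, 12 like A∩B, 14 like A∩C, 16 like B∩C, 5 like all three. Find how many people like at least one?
66

Solution: |A∪B∪C| = 27+31+45-12-14-16+5 = 66.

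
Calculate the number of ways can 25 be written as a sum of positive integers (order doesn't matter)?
1,958

Pentagonal recurrence p(n) = p(n−1) + p(n−2) − p(n−5) − p(n−7) + …: p(25) = p(24) + p(23) − p(20) − p(18) + p(13) + p(10) − p(3) = 1,575 + 1,255 − 627 − 385 + 101 + 42 − 3 = 1,958.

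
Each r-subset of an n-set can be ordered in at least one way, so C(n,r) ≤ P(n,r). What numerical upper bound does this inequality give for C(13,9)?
P(13,9) = 13·12·11·10·9·8·7·6·5 = 259,459,200, so C(13,9) ≤ 259,459,200. (The bound is loose by a factor of 9! = 362,880: C(13,9) = 259,459,200/362,880 = 715.)

Answer: 259,459,200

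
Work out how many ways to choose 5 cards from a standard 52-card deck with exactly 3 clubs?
13 clubs and 39 non-clubs: C(13,3) × C(39,2) = 286 × 741 = 211,926.

Answer: 211,926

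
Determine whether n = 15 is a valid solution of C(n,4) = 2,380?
No

Solution: C(15,4) = 15·14·13·12/4! = 32,760/24 = 1,365, which does not equal 2,380.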